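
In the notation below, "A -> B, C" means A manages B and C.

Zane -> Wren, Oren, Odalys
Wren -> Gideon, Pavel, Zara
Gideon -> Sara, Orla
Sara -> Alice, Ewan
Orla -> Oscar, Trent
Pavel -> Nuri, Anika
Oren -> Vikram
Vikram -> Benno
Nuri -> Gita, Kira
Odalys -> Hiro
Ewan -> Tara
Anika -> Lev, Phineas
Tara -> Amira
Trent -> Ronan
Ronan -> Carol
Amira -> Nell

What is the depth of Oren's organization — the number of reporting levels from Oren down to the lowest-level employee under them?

2

The longest chain under Oren runs Oren → Vikram → Benno, which is 2 levels below Oren.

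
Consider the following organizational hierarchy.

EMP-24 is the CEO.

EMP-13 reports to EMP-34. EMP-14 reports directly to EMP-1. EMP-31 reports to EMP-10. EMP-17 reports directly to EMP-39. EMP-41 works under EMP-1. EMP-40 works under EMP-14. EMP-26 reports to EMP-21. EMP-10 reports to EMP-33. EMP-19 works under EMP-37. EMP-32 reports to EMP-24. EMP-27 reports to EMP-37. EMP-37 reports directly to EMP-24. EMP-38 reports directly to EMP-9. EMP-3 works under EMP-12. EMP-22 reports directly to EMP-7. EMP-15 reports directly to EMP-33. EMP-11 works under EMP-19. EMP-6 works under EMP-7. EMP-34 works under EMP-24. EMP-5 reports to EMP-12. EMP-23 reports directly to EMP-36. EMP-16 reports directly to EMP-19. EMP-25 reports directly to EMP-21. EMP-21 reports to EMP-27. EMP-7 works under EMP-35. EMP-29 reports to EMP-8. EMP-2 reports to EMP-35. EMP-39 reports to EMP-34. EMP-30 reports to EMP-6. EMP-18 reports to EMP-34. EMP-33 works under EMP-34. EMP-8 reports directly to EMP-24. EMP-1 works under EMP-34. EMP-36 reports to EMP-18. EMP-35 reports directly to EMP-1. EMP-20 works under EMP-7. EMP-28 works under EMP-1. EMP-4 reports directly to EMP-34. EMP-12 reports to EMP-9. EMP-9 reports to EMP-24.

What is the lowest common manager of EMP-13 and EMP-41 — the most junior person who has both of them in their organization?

EMP-34

EMP-13's chain of managers is EMP-34, EMP-24. EMP-41's chain of managers is EMP-1, EMP-34, EMP-24. The first manager that appears in both chains is EMP-34.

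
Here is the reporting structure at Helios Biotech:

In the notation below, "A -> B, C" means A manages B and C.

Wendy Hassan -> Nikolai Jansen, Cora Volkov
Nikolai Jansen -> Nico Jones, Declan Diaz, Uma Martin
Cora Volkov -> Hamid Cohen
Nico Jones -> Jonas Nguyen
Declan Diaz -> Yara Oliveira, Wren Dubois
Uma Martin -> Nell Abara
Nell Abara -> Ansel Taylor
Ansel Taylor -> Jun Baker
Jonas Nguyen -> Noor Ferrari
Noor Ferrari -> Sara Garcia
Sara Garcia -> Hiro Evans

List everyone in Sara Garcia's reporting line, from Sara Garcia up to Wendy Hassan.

Sara Garcia -> Noor Ferrari -> Jonas Nguyen -> Nico Jones -> Nikolai Jansen -> Wendy Hassan

Sara Garcia reports to Noor Ferrari. Noor Ferrari reports to Jonas Nguyen. Jonas Nguyen reports to Nico Jones. Nico Jones reports to Nikolai Jansen. Nikolai Jansen reports to Wendy Hassan. Wendy Hassan is at the top.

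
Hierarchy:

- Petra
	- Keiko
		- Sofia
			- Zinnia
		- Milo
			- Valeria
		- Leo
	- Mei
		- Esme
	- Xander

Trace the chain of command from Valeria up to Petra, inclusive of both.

Valeria reports to Milo. Milo reports to Keiko. Keiko reports to Petra. Petra is at the top.

Valeria -> Milo -> Keiko -> Petra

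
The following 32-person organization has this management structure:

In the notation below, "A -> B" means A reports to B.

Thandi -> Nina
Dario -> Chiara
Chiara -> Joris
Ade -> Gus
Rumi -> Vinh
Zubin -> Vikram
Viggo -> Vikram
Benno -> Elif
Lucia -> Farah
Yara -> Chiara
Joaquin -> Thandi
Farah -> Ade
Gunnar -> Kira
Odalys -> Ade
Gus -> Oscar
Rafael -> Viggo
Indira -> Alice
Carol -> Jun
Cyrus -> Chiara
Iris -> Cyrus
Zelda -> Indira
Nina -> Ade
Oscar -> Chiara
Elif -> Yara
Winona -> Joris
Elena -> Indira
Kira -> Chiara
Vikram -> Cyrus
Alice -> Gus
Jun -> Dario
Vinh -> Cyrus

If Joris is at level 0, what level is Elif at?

3

Chain from Elif up to Joris: Elif → Yara → Chiara → Joris. That is 3 steps up, so Elif is 3 levels below Joris.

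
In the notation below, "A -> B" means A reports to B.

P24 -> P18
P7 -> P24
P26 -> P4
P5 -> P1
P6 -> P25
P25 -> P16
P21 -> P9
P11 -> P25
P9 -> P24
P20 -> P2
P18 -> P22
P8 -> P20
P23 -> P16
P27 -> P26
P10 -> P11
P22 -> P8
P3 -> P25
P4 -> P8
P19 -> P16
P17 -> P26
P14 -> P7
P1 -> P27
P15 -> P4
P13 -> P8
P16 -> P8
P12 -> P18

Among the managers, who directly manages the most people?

P8

Direct-report counts: P2 has 1; P20 has 1; P8 has 4; P4 has 2; P26 has 2; P27 has 1; P1 has 1; P22 has 1; P18 has 2; P24 has 2; P7 has 1; P9 has 1; P16 has 3; P25 has 3; P11 has 1. The largest is 4, held by P8.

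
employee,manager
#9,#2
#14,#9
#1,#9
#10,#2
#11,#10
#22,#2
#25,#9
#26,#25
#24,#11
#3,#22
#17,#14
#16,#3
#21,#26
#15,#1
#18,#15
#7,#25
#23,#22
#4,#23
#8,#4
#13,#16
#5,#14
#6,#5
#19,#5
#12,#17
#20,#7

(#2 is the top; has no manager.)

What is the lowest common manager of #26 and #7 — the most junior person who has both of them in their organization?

#26's chain of managers is #25, #9, #2. #7's chain of managers is #25, #9, #2. The first manager that appears in both chains is #25.

#25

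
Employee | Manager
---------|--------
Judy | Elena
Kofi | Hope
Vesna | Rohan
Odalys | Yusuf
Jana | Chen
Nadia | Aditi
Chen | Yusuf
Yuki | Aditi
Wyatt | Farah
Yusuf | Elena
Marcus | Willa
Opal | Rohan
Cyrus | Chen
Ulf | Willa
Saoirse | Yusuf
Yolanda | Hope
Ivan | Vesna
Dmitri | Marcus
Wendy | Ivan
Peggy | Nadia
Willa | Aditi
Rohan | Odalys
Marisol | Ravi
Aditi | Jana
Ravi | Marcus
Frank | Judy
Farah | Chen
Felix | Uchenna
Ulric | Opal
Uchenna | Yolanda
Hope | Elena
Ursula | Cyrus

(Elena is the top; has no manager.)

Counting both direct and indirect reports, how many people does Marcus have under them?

3

Marcus directly manages Ravi, Dmitri. Under Ravi: Marisol (1). Dmitri has no reports. So Marcus's organization is 2 direct reports plus everyone under them: 2 + 1 = 3.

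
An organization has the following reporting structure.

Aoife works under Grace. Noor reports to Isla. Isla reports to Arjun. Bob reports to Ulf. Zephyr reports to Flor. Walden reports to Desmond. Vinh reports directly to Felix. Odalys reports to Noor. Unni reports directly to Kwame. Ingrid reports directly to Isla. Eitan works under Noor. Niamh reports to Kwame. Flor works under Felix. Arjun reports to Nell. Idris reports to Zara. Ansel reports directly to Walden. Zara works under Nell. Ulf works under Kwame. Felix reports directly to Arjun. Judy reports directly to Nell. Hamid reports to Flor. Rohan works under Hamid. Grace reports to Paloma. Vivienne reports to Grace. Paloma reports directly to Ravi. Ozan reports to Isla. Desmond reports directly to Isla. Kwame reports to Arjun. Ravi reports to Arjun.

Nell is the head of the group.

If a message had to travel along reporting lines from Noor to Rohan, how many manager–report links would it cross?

6

Noor is 2 levels below Arjun, and Rohan is 4 levels below Arjun (their lowest common manager). The shortest path runs up from Noor to Arjun and back down to Rohan: 2 + 4 = 6 links.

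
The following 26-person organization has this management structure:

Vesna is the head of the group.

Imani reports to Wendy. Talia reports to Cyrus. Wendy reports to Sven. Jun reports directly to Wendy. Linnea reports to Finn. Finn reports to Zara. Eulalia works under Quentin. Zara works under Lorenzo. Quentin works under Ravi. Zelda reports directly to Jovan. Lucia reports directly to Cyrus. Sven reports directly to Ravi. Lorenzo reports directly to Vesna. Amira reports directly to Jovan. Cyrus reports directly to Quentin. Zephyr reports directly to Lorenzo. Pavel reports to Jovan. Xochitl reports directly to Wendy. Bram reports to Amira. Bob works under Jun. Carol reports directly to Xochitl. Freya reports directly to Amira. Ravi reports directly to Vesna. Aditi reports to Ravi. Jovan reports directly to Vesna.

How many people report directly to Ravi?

3

Ravi directly manages Aditi, Quentin, Sven. That is 3 direct reports.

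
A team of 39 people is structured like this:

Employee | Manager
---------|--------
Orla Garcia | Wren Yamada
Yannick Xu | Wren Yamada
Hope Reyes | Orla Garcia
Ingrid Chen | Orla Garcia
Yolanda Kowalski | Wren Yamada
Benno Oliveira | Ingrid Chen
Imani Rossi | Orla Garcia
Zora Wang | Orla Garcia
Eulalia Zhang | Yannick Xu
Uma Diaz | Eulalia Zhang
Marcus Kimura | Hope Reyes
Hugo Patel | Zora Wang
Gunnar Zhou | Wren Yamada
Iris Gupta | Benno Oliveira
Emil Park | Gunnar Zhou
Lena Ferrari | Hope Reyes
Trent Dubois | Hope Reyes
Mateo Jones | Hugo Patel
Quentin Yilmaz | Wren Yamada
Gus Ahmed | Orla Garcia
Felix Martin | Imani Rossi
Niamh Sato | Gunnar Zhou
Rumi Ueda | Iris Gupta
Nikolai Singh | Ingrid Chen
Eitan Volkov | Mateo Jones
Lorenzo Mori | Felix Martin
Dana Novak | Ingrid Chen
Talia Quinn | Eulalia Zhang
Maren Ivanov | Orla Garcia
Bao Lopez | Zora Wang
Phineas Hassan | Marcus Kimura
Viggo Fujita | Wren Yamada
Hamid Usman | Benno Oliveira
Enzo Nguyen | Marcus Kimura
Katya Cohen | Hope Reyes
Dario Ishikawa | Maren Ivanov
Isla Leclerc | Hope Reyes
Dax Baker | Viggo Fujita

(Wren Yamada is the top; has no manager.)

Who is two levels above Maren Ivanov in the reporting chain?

Maren Ivanov reports to Orla Garcia, and Orla Garcia reports to Wren Yamada. So Maren Ivanov's skip-level manager is Wren Yamada.

Wren Yamada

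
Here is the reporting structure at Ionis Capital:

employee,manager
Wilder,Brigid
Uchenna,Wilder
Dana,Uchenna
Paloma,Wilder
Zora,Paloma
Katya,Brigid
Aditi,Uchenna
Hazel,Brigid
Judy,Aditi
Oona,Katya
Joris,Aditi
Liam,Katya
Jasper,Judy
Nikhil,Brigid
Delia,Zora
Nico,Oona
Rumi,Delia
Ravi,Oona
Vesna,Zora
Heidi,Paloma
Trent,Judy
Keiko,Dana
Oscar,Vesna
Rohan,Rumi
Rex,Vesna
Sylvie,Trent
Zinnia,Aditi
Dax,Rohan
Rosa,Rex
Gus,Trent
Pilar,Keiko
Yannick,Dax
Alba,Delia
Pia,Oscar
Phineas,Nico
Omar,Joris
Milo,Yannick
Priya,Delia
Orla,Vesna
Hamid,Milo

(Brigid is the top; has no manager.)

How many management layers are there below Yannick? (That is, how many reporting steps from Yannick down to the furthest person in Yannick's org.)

The longest chain under Yannick runs Yannick → Milo → Hamid, which is 2 levels below Yannick.

2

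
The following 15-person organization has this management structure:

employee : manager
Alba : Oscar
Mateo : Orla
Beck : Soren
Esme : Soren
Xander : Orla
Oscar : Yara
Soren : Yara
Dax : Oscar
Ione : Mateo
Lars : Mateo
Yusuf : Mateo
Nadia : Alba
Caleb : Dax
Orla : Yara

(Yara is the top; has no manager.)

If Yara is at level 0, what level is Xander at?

Chain from Xander up to Yara: Xander → Orla → Yara. That is 2 steps up, so Xander is 2 levels below Yara.

2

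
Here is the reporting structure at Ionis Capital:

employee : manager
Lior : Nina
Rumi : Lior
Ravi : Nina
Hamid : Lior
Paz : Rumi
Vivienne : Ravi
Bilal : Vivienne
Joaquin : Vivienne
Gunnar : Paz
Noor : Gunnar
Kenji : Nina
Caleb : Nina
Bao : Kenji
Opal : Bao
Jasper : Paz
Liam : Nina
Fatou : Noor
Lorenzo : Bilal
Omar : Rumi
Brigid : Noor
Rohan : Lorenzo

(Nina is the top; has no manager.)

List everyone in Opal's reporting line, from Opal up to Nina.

Opal reports to Bao. Bao reports to Kenji. Kenji reports to Nina. Nina is at the top.

Opal -> Bao -> Kenji -> Nina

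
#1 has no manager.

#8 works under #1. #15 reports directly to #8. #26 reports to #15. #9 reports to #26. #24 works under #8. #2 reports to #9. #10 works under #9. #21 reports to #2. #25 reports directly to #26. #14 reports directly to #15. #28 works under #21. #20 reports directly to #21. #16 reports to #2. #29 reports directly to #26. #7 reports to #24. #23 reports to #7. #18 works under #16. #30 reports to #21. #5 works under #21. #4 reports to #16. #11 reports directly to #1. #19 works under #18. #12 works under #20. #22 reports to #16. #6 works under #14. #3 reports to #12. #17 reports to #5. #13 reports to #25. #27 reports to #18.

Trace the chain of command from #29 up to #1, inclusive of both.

#29 reports to #26. #26 reports to #15. #15 reports to #8. #8 reports to #1. #1 is at the top.

#29 -> #26 -> #15 -> #8 -> #1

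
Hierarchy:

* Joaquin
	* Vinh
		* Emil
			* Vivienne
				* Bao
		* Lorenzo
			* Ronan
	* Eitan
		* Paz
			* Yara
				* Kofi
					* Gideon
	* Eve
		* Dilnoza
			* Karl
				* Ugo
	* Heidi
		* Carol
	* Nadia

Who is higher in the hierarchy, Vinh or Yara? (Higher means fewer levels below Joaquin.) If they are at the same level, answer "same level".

Vinh

Vinh is 1 level below Joaquin; Yara is 3. Vinh is higher.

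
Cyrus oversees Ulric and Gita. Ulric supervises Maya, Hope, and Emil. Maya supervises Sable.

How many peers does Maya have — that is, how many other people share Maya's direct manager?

Maya reports to Ulric. Ulric's other direct reports are Hope, Emil — 2 peers.

2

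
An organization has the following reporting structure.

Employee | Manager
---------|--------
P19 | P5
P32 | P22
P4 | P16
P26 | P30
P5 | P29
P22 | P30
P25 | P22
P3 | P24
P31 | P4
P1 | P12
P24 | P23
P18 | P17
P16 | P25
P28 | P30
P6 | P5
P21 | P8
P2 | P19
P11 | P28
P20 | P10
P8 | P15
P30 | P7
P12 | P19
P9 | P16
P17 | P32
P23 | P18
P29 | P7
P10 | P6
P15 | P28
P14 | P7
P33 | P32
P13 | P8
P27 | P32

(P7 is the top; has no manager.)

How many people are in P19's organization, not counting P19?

P19 directly manages P2, P12. P2 has no reports. Under P12: P1 (1). So P19's organization is 2 direct reports plus everyone under them: 1 + 2 = 3.

3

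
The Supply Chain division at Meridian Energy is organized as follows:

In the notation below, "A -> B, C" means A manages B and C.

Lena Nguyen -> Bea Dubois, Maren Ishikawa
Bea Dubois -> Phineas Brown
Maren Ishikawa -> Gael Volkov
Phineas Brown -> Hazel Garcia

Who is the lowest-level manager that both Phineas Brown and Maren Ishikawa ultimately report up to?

Phineas Brown's chain of managers is Bea Dubois, Lena Nguyen. Maren Ishikawa's chain of managers is Lena Nguyen. The first manager that appears in both chains is Lena Nguyen.

Lena Nguyen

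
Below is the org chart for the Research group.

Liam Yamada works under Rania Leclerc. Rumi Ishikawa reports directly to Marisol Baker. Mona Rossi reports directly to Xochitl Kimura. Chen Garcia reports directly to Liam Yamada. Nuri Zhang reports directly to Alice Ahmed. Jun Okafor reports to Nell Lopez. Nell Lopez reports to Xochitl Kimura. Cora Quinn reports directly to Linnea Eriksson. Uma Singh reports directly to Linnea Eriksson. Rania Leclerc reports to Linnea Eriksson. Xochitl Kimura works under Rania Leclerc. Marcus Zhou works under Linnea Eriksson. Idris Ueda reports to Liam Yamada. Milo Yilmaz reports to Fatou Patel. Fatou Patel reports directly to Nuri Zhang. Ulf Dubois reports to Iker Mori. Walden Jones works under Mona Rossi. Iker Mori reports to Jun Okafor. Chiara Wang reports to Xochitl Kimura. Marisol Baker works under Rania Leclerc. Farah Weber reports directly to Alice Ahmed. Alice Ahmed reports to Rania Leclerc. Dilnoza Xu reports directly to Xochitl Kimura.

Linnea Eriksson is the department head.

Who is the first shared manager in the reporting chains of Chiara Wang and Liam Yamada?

Chiara Wang's chain of managers is Xochitl Kimura, Rania Leclerc, Linnea Eriksson. Liam Yamada's chain of managers is Rania Leclerc, Linnea Eriksson. The first manager that appears in both chains is Rania Leclerc.

Rania Leclerc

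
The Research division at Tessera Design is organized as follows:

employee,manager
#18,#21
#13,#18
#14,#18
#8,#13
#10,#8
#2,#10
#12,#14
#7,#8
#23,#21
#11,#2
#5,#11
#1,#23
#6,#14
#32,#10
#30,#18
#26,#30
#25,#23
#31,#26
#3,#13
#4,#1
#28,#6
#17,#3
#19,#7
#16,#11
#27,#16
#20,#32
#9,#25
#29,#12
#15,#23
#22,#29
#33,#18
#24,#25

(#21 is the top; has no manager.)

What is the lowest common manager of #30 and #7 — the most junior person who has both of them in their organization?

#18

#30's chain of managers is #18, #21. #7's chain of managers is #8, #13, #18, #21. The first manager that appears in both chains is #18.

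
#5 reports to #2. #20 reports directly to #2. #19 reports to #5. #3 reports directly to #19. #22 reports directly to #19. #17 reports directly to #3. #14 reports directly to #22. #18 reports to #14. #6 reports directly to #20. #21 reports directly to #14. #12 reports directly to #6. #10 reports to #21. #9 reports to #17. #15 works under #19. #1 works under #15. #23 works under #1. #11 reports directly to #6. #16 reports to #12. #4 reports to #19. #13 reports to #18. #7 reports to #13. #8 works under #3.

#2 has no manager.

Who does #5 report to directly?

#5 reports directly to #2.

#2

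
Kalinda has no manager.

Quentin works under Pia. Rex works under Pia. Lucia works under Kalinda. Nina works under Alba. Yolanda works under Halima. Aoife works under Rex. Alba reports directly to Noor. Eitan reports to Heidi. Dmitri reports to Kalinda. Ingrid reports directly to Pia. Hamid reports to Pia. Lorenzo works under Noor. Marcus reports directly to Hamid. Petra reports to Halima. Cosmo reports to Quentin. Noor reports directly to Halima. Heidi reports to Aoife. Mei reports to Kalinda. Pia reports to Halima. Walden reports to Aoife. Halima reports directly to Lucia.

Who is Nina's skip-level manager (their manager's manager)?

Nina reports to Alba, and Alba reports to Noor. So Nina's skip-level manager is Noor.

Noor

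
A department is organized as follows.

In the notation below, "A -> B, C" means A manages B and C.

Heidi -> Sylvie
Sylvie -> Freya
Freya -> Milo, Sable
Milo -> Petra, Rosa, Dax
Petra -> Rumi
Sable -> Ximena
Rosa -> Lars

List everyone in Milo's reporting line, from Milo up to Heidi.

Milo -> Freya -> Sylvie -> Heidi

Milo reports to Freya. Freya reports to Sylvie. Sylvie reports to Heidi. Heidi is at the top.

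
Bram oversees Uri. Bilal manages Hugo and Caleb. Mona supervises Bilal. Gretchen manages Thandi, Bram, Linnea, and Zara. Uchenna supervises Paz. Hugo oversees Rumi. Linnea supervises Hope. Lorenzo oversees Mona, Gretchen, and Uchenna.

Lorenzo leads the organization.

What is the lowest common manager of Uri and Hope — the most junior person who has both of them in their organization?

Gretchen

Uri's chain of managers is Bram, Gretchen, Lorenzo. Hope's chain of managers is Linnea, Gretchen, Lorenzo. The first manager that appears in both chains is Gretchen.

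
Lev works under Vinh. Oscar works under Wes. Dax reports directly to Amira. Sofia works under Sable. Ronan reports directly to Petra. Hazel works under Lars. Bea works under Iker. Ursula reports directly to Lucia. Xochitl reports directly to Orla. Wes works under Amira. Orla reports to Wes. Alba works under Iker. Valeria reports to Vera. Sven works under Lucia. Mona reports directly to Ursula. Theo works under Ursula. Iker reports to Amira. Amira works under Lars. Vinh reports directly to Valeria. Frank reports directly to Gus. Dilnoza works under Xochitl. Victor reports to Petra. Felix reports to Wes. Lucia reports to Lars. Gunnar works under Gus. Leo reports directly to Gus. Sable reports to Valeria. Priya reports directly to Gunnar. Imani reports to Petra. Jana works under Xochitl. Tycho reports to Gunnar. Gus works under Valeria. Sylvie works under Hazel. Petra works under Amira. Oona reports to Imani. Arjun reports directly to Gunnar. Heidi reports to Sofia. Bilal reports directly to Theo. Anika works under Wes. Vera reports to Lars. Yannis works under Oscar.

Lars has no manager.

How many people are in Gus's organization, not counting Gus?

6

Gus directly manages Gunnar, Frank, Leo. Under Gunnar: Tycho, Arjun, Priya (3). Frank has no reports. Leo has no reports. So Gus's organization is 3 direct reports plus everyone under them: 4 + 1 + 1 = 6.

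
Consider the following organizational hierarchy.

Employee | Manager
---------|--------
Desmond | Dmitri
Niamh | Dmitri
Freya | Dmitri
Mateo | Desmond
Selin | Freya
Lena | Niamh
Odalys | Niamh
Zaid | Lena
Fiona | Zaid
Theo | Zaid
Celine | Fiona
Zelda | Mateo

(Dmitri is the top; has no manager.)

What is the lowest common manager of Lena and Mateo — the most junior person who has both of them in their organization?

Lena's chain of managers is Niamh, Dmitri. Mateo's chain of managers is Desmond, Dmitri. The first manager that appears in both chains is Dmitri.

Dmitri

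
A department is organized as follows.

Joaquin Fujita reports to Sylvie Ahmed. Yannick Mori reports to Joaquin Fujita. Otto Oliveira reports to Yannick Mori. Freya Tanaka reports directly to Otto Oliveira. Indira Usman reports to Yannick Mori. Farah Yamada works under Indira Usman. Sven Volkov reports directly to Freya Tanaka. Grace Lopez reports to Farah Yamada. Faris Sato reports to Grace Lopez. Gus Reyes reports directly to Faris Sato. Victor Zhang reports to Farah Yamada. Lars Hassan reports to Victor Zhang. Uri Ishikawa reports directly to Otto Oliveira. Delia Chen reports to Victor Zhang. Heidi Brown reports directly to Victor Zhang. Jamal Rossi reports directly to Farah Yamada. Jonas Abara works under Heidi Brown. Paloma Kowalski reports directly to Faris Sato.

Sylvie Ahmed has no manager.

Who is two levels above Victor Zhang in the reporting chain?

Indira Usman

Victor Zhang reports to Farah Yamada, and Farah Yamada reports to Indira Usman. So Victor Zhang's skip-level manager is Indira Usman.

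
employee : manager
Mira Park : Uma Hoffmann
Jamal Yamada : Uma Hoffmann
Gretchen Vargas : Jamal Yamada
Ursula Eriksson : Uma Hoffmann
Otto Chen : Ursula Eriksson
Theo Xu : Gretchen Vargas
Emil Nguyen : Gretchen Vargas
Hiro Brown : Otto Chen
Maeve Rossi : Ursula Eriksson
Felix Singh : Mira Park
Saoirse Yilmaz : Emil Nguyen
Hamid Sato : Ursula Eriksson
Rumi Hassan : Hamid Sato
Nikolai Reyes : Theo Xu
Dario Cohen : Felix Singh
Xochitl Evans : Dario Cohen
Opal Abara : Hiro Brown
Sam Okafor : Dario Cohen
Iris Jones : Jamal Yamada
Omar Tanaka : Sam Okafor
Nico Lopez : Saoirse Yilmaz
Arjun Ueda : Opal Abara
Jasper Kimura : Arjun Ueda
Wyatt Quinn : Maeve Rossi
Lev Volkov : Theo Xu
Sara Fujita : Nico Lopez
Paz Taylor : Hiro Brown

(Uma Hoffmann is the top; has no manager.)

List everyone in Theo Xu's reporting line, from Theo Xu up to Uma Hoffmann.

Theo Xu -> Gretchen Vargas -> Jamal Yamada -> Uma Hoffmann

Theo Xu reports to Gretchen Vargas. Gretchen Vargas reports to Jamal Yamada. Jamal Yamada reports to Uma Hoffmann. Uma Hoffmann is at the top.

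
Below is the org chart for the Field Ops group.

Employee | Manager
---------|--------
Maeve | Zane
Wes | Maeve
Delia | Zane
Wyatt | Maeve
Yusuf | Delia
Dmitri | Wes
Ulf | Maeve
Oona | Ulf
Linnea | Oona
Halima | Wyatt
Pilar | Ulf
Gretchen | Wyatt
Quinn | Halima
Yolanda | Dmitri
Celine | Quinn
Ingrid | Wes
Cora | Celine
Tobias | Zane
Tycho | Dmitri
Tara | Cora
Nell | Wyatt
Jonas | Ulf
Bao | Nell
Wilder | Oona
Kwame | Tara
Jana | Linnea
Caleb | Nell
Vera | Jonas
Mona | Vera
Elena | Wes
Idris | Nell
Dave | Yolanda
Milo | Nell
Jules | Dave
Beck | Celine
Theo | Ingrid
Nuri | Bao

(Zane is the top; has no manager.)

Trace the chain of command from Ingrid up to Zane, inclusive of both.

Ingrid reports to Wes. Wes reports to Maeve. Maeve reports to Zane. Zane is at the top.

Ingrid -> Wes -> Maeve -> Zane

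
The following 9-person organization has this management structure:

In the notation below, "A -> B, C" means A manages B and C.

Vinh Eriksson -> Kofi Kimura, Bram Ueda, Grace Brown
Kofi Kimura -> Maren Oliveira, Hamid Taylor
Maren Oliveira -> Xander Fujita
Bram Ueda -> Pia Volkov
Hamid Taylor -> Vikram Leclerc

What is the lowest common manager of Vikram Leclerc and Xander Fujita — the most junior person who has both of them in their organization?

Vikram Leclerc's chain of managers is Hamid Taylor, Kofi Kimura, Vinh Eriksson. Xander Fujita's chain of managers is Maren Oliveira, Kofi Kimura, Vinh Eriksson. The first manager that appears in both chains is Kofi Kimura.

Kofi Kimura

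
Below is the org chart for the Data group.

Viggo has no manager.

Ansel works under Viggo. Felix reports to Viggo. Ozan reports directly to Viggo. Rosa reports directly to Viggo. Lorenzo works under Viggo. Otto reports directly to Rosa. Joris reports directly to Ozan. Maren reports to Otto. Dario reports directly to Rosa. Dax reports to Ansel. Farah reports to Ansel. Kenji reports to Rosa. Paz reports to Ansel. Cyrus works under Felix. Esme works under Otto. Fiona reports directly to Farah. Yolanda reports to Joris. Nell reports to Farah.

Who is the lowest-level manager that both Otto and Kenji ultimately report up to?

Rosa

Otto's chain of managers is Rosa, Viggo. Kenji's chain of managers is Rosa, Viggo. The first manager that appears in both chains is Rosa.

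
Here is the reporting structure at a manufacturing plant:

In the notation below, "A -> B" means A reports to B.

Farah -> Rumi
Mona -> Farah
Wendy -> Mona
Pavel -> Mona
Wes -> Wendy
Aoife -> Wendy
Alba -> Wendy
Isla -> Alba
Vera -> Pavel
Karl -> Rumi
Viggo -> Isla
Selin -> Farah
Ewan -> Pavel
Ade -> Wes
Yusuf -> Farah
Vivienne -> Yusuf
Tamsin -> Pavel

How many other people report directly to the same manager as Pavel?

Pavel reports to Mona. Mona's other direct reports are Wendy — 1 peer.

1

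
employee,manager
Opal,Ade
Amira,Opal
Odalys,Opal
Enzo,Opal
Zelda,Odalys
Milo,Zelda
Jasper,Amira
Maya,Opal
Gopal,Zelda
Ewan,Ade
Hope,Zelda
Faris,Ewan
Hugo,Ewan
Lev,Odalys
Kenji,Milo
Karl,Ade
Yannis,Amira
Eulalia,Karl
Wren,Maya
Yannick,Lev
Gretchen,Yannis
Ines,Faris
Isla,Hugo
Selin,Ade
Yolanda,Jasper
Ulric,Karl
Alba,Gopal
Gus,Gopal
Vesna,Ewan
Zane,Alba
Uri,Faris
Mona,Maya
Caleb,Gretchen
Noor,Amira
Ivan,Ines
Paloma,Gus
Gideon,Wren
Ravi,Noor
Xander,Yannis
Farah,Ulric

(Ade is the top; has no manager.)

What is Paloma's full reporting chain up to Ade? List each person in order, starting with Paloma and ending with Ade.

Paloma -> Gus -> Gopal -> Zelda -> Odalys -> Opal -> Ade

Paloma reports to Gus. Gus reports to Gopal. Gopal reports to Zelda. Zelda reports to Odalys. Odalys reports to Opal. Opal reports to Ade. Ade is at the top.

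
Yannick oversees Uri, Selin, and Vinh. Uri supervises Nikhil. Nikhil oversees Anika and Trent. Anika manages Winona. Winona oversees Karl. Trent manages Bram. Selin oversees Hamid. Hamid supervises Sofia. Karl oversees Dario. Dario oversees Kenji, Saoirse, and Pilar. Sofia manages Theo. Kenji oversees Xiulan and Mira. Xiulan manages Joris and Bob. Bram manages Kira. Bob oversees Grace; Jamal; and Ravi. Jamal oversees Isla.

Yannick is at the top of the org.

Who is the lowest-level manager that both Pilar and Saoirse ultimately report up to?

Dario

Pilar's chain of managers is Dario, Karl, Winona, Anika, Nikhil, Uri, Yannick. Saoirse's chain of managers is Dario, Karl, Winona, Anika, Nikhil, Uri, Yannick. The first manager that appears in both chains is Dario.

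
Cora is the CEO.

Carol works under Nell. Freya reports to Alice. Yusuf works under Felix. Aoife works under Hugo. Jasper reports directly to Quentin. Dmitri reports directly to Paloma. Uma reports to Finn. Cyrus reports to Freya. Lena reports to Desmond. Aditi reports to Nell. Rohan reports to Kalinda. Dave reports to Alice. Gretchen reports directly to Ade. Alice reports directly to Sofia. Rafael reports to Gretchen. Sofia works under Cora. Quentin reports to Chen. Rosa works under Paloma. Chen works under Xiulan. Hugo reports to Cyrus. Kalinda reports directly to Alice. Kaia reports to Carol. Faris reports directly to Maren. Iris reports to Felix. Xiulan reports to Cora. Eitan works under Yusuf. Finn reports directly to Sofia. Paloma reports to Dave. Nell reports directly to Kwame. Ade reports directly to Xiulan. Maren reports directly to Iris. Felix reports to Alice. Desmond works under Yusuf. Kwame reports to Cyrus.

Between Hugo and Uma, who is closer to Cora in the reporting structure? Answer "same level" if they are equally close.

Hugo is 5 levels below Cora; Uma is 3. Uma is higher.

Uma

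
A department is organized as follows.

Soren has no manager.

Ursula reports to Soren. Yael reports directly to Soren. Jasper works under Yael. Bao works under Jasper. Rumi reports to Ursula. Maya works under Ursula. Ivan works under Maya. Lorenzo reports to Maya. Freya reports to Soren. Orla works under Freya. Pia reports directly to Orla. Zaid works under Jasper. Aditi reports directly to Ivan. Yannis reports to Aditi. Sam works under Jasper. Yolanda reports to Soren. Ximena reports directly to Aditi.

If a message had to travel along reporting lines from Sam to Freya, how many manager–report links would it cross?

Sam is 3 levels below Soren, and Freya is 1 level below Soren (their lowest common manager). The shortest path runs up from Sam to Soren and back down to Freya: 3 + 1 = 4 links.

4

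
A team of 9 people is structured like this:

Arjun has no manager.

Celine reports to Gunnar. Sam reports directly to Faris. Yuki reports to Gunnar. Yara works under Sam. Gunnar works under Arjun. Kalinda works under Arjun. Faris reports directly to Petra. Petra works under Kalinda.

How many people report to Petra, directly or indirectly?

3

Petra directly manages Faris. Under Faris: Sam, Yara (2). That's 3 in total.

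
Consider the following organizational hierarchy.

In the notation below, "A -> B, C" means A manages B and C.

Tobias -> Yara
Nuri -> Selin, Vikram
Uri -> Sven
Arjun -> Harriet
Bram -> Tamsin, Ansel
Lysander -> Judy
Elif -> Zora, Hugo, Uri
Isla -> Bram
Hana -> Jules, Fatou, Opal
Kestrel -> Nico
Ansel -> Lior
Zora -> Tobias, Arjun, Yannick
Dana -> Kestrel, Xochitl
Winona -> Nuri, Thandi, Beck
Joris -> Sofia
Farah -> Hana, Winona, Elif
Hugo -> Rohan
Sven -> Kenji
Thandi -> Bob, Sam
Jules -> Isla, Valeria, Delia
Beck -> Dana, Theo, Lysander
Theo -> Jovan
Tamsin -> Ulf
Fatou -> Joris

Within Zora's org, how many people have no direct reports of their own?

3

The people in Zora's organization with no one reporting to them are Yannick, Harriet, Yara. That is 3.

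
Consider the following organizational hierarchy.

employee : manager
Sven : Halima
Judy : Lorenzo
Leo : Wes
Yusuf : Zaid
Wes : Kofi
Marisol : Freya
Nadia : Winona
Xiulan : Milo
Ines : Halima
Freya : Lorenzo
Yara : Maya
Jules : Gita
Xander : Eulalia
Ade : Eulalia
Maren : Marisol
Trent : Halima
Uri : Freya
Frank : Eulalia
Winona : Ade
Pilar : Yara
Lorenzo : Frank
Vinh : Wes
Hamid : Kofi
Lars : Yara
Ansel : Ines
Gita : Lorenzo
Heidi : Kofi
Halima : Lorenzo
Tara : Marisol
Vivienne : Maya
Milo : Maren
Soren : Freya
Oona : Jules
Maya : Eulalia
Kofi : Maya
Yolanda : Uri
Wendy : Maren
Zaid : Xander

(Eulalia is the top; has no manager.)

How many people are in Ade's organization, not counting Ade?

2

Ade directly manages Winona. Under Winona: Nadia (1). That's 2 in total.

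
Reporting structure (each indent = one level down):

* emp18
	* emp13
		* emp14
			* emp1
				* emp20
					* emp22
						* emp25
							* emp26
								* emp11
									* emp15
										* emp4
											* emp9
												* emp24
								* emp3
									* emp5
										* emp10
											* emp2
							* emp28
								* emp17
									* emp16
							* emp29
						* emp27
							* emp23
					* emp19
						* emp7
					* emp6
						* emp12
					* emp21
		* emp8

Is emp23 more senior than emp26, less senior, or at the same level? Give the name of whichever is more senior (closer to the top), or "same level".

same level

Both emp23 and emp26 are 7 levels below emp18.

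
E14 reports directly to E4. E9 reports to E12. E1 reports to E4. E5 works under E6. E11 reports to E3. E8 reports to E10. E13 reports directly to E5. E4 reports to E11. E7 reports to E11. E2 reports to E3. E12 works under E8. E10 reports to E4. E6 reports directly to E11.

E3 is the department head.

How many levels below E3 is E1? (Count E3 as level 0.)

Chain from E1 up to E3: E1 → E4 → E11 → E3. That is 3 steps up, so E1 is 3 levels below E3.

3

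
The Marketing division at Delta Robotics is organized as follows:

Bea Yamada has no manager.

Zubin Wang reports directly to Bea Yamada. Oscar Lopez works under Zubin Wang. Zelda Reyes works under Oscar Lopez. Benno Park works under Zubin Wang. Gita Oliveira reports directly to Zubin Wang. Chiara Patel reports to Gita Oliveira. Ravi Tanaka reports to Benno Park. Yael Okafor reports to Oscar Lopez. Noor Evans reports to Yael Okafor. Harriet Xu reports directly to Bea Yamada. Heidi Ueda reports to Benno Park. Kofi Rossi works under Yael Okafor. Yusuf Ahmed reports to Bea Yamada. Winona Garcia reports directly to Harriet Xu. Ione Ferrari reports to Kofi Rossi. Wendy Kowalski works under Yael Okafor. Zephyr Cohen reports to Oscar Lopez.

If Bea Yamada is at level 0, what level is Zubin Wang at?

1

Chain from Zubin Wang up to Bea Yamada: Zubin Wang → Bea Yamada. That is 1 step up, so Zubin Wang is 1 level below Bea Yamada.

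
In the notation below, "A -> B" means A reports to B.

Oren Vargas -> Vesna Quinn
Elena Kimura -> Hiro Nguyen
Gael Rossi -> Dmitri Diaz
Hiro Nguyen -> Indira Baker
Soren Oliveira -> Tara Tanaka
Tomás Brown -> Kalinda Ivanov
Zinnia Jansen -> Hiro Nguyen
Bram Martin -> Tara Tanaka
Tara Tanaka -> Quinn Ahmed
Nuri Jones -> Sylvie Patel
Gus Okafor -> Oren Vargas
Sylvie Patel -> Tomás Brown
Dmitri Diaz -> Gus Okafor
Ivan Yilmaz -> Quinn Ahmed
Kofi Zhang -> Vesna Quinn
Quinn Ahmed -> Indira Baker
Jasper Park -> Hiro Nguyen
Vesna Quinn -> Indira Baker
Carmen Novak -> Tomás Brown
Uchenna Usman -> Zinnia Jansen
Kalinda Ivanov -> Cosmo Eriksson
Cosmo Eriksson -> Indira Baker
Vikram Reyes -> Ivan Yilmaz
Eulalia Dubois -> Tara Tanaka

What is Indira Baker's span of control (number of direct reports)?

4

Indira Baker directly manages Quinn Ahmed, Hiro Nguyen, Cosmo Eriksson, Vesna Quinn. That is 4 direct reports.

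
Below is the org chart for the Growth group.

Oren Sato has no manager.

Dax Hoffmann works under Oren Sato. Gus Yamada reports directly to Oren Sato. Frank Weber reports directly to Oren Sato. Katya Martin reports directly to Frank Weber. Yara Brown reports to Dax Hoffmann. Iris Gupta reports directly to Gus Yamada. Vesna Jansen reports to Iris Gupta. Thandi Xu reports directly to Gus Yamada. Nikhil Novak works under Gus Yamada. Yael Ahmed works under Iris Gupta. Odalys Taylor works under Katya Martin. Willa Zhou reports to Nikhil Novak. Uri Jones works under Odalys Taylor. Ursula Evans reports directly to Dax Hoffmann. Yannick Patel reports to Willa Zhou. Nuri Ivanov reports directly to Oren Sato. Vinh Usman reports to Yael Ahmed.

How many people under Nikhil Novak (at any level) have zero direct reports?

1

The only person in Nikhil Novak's organization with no one reporting to them is Yannick Patel. That is 1.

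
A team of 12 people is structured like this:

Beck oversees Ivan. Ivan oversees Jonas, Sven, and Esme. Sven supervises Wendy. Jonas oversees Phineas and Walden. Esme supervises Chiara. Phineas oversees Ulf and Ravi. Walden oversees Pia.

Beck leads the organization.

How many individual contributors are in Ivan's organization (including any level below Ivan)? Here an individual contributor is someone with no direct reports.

The people in Ivan's organization with no one reporting to them are Chiara, Pia, Ravi, Ulf, Wendy. That is 5.

5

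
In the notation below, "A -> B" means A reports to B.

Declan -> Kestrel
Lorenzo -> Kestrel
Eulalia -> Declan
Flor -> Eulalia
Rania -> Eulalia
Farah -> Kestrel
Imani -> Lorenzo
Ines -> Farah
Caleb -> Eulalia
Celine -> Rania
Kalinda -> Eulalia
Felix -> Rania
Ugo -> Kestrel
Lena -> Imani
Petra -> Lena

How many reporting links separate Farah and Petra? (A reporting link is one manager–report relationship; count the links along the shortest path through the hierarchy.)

Farah is 1 level below Kestrel, and Petra is 4 levels below Kestrel (their lowest common manager). The shortest path runs up from Farah to Kestrel and back down to Petra: 1 + 4 = 5 links.

5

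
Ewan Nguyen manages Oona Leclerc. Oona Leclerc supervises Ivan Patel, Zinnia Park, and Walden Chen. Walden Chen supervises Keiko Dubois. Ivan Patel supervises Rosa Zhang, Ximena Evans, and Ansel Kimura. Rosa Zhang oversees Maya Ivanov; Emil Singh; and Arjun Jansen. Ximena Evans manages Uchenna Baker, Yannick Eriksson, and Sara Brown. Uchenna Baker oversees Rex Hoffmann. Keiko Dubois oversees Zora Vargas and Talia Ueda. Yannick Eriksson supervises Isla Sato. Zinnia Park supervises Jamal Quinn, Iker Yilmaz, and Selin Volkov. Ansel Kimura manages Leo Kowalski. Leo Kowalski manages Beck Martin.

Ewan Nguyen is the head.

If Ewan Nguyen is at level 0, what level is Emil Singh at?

Chain from Emil Singh up to Ewan Nguyen: Emil Singh → Rosa Zhang → Ivan Patel → Oona Leclerc → Ewan Nguyen. That is 4 steps up, so Emil Singh is 4 levels below Ewan Nguyen.

4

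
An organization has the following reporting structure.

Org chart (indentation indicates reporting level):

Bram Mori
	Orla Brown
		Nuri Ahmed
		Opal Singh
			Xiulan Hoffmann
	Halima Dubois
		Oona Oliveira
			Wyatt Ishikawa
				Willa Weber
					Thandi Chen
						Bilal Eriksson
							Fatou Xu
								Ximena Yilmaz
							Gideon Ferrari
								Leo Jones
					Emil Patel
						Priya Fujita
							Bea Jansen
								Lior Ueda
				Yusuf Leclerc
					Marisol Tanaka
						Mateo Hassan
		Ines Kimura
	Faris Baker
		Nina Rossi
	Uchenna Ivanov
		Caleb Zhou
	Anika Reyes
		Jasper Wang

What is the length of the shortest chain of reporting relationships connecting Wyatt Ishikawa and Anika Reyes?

Wyatt Ishikawa is 3 levels below Bram Mori, and Anika Reyes is 1 level below Bram Mori (their lowest common manager). The shortest path runs up from Wyatt Ishikawa to Bram Mori and back down to Anika Reyes: 3 + 1 = 4 links.

4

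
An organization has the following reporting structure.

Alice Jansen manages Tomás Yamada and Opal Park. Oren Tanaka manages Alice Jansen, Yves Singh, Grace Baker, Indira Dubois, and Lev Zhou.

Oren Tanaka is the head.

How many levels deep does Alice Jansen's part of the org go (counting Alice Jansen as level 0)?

1

The longest chain under Alice Jansen runs Alice Jansen → Opal Park, which is 1 level below Alice Jansen.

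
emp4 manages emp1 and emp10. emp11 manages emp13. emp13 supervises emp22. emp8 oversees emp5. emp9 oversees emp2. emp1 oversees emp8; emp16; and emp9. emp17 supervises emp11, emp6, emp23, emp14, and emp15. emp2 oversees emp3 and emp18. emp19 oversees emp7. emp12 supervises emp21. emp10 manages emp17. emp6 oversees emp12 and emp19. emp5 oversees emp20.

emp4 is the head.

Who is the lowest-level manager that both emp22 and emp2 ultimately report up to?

emp22's chain of managers is emp13, emp11, emp17, emp10, emp4. emp2's chain of managers is emp9, emp1, emp4. The first manager that appears in both chains is emp4.

emp4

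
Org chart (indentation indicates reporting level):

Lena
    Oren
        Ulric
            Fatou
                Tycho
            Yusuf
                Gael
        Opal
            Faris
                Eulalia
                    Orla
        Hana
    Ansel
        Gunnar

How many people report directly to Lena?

Lena directly manages Oren, Ansel. That is 2 direct reports.

2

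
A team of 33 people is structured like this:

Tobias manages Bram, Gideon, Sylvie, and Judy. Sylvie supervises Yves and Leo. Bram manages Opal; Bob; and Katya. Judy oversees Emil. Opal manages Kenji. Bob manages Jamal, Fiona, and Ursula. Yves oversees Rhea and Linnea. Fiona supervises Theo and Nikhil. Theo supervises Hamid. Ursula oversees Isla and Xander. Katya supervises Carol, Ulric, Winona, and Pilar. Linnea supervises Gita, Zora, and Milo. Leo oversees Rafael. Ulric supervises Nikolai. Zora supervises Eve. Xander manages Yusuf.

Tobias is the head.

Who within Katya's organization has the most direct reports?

Direct-report counts within Katya's organization: Katya has 4; Ulric has 1. The largest is 4, held by Katya.

Katya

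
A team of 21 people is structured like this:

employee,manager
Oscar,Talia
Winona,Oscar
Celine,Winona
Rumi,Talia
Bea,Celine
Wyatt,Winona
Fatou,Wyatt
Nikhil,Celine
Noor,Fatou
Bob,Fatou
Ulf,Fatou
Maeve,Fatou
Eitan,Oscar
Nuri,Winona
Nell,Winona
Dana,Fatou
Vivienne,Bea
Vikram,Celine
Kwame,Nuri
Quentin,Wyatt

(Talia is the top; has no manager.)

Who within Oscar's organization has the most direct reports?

Fatou

Direct-report counts within Oscar's organization: Oscar has 2; Winona has 4; Nuri has 1; Wyatt has 2; Fatou has 5; Celine has 3; Bea has 1. The largest is 5, held by Fatou.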